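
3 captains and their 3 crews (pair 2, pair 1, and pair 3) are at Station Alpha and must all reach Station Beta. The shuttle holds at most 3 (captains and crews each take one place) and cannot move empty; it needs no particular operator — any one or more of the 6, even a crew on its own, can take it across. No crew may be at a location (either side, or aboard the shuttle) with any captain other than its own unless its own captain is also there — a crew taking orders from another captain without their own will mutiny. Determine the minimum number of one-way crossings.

5

Counting alone: each trip to Station Beta takes at most 3 across and each return brings at least 1 back, so after t trips out (and t−1 returns) at most 3t − (t−1) of the 6 are across; that first reaches 6 at t = 3, so at least 5 crossings are needed.
The plan below uses exactly 5 crossings, so it is optimal:
1. captain 2 and crew 2 cross → Station Beta.
2. captain 2 crosses ← Station Alpha.
3. captain 1, captain 2, and captain 3 cross → Station Beta.
4. crew 2 crosses ← Station Alpha.
5. crew 1, crew 2, and crew 3 cross → Station Beta.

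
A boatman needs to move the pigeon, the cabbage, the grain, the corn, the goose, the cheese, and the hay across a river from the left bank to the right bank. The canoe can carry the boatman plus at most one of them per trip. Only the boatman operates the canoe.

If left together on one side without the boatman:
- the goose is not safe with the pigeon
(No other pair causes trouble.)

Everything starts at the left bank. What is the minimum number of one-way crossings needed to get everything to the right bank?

Counting alone: the boatman can take at most 1 across per trip to the right bank, so moving all 7 needs at least 7 loaded trips out, with a return between consecutive ones — at least 13 crossings.
The plan below uses exactly 13 crossings, so it is optimal:
1. Boatman goes to the right bank with the pigeon.  [the left bank: the cabbage, the cheese, the corn, the goose, the grain, the hay | the right bank: the pigeon]
2. Boatman goes back to the left bank alone.  [the left bank: the cabbage, the cheese, the corn, the goose, the grain, the hay | the right bank: the pigeon]
3. Boatman goes to the right bank with the cabbage.  [the left bank: the cheese, the corn, the goose, the grain, the hay | the right bank: the cabbage, the pigeon]
4. Boatman goes back to the left bank alone.  [the left bank: the cheese, the corn, the goose, the grain, the hay | the right bank: the cabbage, the pigeon]
5. Boatman goes to the right bank with the grain.  [the left bank: the cheese, the corn, the goose, the hay | the right bank: the cabbage, the grain, the pigeon]
6. Boatman goes back to the left bank alone.  [the left bank: the cheese, the corn, the goose, the hay | the right bank: the cabbage, the grain, the pigeon]
7. Boatman goes to the right bank with the corn.  [the left bank: the cheese, the goose, the hay | the right bank: the cabbage, the corn, the grain, the pigeon]
8. Boatman goes back to the left bank alone.  [the left bank: the cheese, the goose, the hay | the right bank: the cabbage, the corn, the grain, the pigeon]
9. Boatman goes to the right bank with the cheese.  [the left bank: the goose, the hay | the right bank: the cabbage, the cheese, the corn, the grain, the pigeon]
10. Boatman goes back to the left bank alone.  [the left bank: the goose, the hay | the right bank: the cabbage, the cheese, the corn, the grain, the pigeon]
11. Boatman goes to the right bank with the hay.  [the left bank: the goose | the right bank: the cabbage, the cheese, the corn, the grain, the hay, the pigeon]
12. Boatman goes back to the left bank alone.  [the left bank: the goose | the right bank: the cabbage, the cheese, the corn, the grain, the hay, the pigeon]
13. Boatman goes to the right bank with the goose.  [the left bank: — | the right bank: the cabbage, the cheese, the corn, the goose, the grain, the hay, the pigeon]

13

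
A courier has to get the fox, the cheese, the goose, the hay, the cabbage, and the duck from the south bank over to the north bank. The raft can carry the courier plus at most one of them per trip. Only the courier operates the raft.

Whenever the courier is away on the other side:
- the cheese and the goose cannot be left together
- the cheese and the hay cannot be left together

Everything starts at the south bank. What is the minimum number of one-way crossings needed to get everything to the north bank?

13

Counting alone: the courier can take at most 1 across per trip to the north bank, so moving all 6 needs at least 6 loaded trips out, with a return between consecutive ones — at least 11 crossings.
The safety rule pushes this higher. Following every safe sequence of crossings, the most of the 6 that can be at the north bank as the raft arrives there on crossing 11 is 5 — never all 6.
So no plan with fewer than 13 crossings exists, and this one achieves 13:
1. Courier goes to the north bank with the cheese.  [the south bank: the cabbage, the duck, the fox, the goose, the hay | the north bank: the cheese]
2. Courier goes back to the south bank alone.  [the south bank: the cabbage, the duck, the fox, the goose, the hay | the north bank: the cheese]
3. Courier goes to the north bank with the fox.  [the south bank: the cabbage, the duck, the goose, the hay | the north bank: the cheese, the fox]
4. Courier goes back to the south bank alone.  [the south bank: the cabbage, the duck, the goose, the hay | the north bank: the cheese, the fox]
5. Courier goes to the north bank with the goose.  [the south bank: the cabbage, the duck, the hay | the north bank: the cheese, the fox, the goose]
6. Courier goes back to the south bank with the cheese.  [the south bank: the cabbage, the cheese, the duck, the hay | the north bank: the fox, the goose]
7. Courier goes to the north bank with the hay.  [the south bank: the cabbage, the cheese, the duck | the north bank: the fox, the goose, the hay]
8. Courier goes back to the south bank alone.  [the south bank: the cabbage, the cheese, the duck | the north bank: the fox, the goose, the hay]
9. Courier goes to the north bank with the cabbage.  [the south bank: the cheese, the duck | the north bank: the cabbage, the fox, the goose, the hay]
10. Courier goes back to the south bank alone.  [the south bank: the cheese, the duck | the north bank: the cabbage, the fox, the goose, the hay]
11. Courier goes to the north bank with the duck.  [the south bank: the cheese | the north bank: the cabbage, the duck, the fox, the goose, the hay]
12. Courier goes back to the south bank alone.  [the south bank: the cheese | the north bank: the cabbage, the duck, the fox, the goose, the hay]
13. Courier goes to the north bank with the cheese.  [the south bank: — | the north bank: the cabbage, the cheese, the duck, the fox, the goose, the hay]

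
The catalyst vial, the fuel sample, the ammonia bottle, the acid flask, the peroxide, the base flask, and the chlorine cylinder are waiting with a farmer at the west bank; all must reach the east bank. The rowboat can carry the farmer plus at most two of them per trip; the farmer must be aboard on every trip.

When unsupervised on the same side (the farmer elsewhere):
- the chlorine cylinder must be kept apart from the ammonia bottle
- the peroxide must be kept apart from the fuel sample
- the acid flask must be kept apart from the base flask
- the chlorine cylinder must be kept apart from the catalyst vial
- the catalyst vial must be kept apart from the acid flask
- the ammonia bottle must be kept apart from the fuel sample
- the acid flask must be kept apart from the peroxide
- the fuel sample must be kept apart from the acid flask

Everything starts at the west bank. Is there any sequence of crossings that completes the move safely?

No

Whatever the first load, the items left behind include a forbidden pair without the farmer. No opening move is safe, so no plan exists.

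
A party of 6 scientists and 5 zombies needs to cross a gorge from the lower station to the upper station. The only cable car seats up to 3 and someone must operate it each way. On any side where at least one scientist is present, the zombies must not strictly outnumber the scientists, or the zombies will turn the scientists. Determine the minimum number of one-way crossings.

9

Counting alone: each trip to the upper station takes at most 3 across and each return brings at least 1 back, so after t trips out (and t−1 returns) at most 3t − (t−1) of the 11 are across; that first reaches 11 at t = 5, so at least 9 crossings are needed.
The plan below uses exactly 9 crossings, so it is optimal:
1. 3 zombies → the upper station.  (the lower station: 6S 2Z; the upper station: 0S 3Z)
2. 1 zombie ← the lower station.  (the lower station: 6S 3Z; the upper station: 0S 2Z)
3. 3 scientists → the upper station.  (the lower station: 3S 3Z; the upper station: 3S 2Z)
4. 1 scientist ← the lower station.  (the lower station: 4S 3Z; the upper station: 2S 2Z)
5. 2 scientists and 1 zombie → the upper station.  (the lower station: 2S 2Z; the upper station: 4S 3Z)
6. 1 scientist ← the lower station.  (the lower station: 3S 2Z; the upper station: 3S 3Z)
7. 2 scientists and 1 zombie → the upper station.  (the lower station: 1S 1Z; the upper station: 5S 4Z)
8. 1 scientist ← the lower station.  (the lower station: 2S 1Z; the upper station: 4S 4Z)
9. 2 scientists and 1 zombie → the upper station.  (the lower station: 0S 0Z; the upper station: 6S 5Z)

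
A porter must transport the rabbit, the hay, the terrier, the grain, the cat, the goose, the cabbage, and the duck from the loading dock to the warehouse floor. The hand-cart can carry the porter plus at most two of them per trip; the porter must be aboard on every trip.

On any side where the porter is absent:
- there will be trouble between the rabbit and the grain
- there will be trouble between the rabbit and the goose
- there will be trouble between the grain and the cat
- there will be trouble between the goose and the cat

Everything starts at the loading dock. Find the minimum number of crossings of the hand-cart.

7

Counting alone: the porter can take at most 2 across per trip to the warehouse floor, so moving all 8 needs at least 4 loaded trips out, with a return between consecutive ones — at least 7 crossings.
The plan below uses exactly 7 crossings, so it is optimal:
1. Porter goes to the warehouse floor with the cat and the rabbit.
2. Porter goes back to the loading dock alone.
3. Porter goes to the warehouse floor with the hay and the terrier.
4. Porter goes back to the loading dock alone.
5. Porter goes to the warehouse floor with the cabbage and the duck.
6. Porter goes back to the loading dock alone.
7. Porter goes to the warehouse floor with the goose and the grain.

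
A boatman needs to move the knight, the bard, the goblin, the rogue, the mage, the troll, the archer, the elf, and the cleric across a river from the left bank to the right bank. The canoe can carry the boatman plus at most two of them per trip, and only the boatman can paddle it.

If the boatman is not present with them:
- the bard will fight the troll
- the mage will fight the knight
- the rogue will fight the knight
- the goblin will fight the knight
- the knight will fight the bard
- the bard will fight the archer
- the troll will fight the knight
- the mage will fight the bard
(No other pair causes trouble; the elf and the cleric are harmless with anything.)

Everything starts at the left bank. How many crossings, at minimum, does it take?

Counting alone: the boatman can take at most 2 across per trip to the right bank, so moving all 9 needs at least 5 loaded trips out, with a return between consecutive ones — at least 9 crossings.
The safety rule pushes this higher. Following every safe sequence of crossings, the most of the 9 that can be at the right bank as the canoe arrives there on crossings 9, 11, 13 is 6, 7, 8 respectively — never all 9.
So no plan with fewer than 15 crossings exists, and this one achieves 15:
1. Boatman goes to the right bank with the bard and the knight.
2. Boatman goes back to the left bank with the knight.
3. Boatman goes to the right bank with the goblin and the knight.
4. Boatman goes back to the left bank with the knight.
5. Boatman goes to the right bank with the knight and the rogue.
6. Boatman goes back to the left bank with the knight.
7. Boatman goes to the right bank with the elf and the knight.
8. Boatman goes back to the left bank with the knight.
9. Boatman goes to the right bank with the cleric and the knight.
10. Boatman goes back to the left bank with the knight.
11. Boatman goes to the right bank with the mage and the troll.
12. Boatman goes back to the left bank with the bard.
13. Boatman goes to the right bank with the archer and the knight.
14. Boatman goes back to the left bank with the knight.
15. Boatman goes to the right bank with the bard and the knight.

15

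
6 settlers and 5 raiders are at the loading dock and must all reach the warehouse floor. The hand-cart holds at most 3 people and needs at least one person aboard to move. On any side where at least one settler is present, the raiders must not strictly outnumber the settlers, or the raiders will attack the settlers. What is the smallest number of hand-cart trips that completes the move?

9

Counting alone: each trip to the warehouse floor takes at most 3 across and each return brings at least 1 back, so after t trips out (and t−1 returns) at most 3t − (t−1) of the 11 are across; that first reaches 11 at t = 5, so at least 9 crossings are needed.
The plan below uses exactly 9 crossings, so it is optimal:
1. 3 raiders → the warehouse floor.  (the loading dock: 6S 2R; the warehouse floor: 0S 3R)
2. 1 raider ← the loading dock.  (the loading dock: 6S 3R; the warehouse floor: 0S 2R)
3. 3 settlers → the warehouse floor.  (the loading dock: 3S 3R; the warehouse floor: 3S 2R)
4. 1 settler ← the loading dock.  (the loading dock: 4S 3R; the warehouse floor: 2S 2R)
5. 2 settlers and 1 raider → the warehouse floor.  (the loading dock: 2S 2R; the warehouse floor: 4S 3R)
6. 1 settler ← the loading dock.  (the loading dock: 3S 2R; the warehouse floor: 3S 3R)
7. 2 settlers and 1 raider → the warehouse floor.  (the loading dock: 1S 1R; the warehouse floor: 5S 4R)
8. 1 settler ← the loading dock.  (the loading dock: 2S 1R; the warehouse floor: 4S 4R)
9. 2 settlers and 1 raider → the warehouse floor.  (the loading dock: 0S 0R; the warehouse floor: 6S 5R)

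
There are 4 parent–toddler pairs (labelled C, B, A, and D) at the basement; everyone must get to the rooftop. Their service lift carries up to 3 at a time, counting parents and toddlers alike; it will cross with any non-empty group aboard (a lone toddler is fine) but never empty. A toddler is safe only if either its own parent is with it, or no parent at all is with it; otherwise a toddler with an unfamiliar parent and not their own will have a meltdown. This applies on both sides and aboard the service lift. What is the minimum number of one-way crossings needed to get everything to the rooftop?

9

Counting alone: each trip to the rooftop takes at most 3 across and each return brings at least 1 back, so after t trips out (and t−1 returns) at most 3t − (t−1) of the 8 are across; that first reaches 8 at t = 4, so at least 7 crossings are needed.
The safety rule pushes this higher. Following every safe sequence of crossings, the most of the 8 that can be at the rooftop as the service lift arrives there on crossing 7 is 7 — never all 8.
So no plan with fewer than 9 crossings exists, and this one achieves 9:
1. parent C and toddler C cross → the rooftop.
2. parent C crosses ← the basement.
3. parent B, parent C, and toddler B cross → the rooftop.
4. parent C and toddler C cross ← the basement.
5. parent A, parent C, and parent D cross → the rooftop.
6. toddler B crosses ← the basement.
7. toddler B and toddler C cross → the rooftop.
8. toddler C crosses ← the basement.
9. toddler A, toddler C, and toddler D cross → the rooftop.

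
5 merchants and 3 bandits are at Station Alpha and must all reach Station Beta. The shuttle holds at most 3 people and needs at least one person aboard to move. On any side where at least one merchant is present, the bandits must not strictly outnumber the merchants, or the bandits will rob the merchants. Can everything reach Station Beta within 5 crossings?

No

Counting alone: each trip to Station Beta takes at most 3 across and each return brings at least 1 back, so after t trips out (and t−1 returns) at most 3t − (t−1) of the 8 are across; that first reaches 8 at t = 4, so at least 7 crossings are needed.
Since 5 < 7, 5 crossings cannot be enough. (The shortest complete plan in fact takes 7:)
1. 2 bandits → Station Beta.  (Station Alpha: 5M 1B; Station Beta: 0M 2B)
2. 1 bandit ← Station Alpha.  (Station Alpha: 5M 2B; Station Beta: 0M 1B)
3. 2 merchants and 1 bandit → Station Beta.  (Station Alpha: 3M 1B; Station Beta: 2M 2B)
4. 1 bandit ← Station Alpha.  (Station Alpha: 3M 2B; Station Beta: 2M 1B)
5. 1 merchant and 2 bandits → Station Beta.  (Station Alpha: 2M 0B; Station Beta: 3M 3B)
6. 1 bandit ← Station Alpha.  (Station Alpha: 2M 1B; Station Beta: 3M 2B)
7. 2 merchants and 1 bandit → Station Beta.  (Station Alpha: 0M 0B; Station Beta: 5M 3B)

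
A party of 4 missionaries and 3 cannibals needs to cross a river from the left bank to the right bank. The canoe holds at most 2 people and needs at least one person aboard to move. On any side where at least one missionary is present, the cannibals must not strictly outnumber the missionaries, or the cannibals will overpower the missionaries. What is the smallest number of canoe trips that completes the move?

Counting alone: each trip to the right bank takes at most 2 across and each return brings at least 1 back, so after t trips out (and t−1 returns) at most 2t − (t−1) of the 7 are across; that first reaches 7 at t = 6, so at least 11 crossings are needed.
The plan below uses exactly 11 crossings, so it is optimal:
1. 2 cannibals → the right bank.  (the left bank: 4M 1C; the right bank: 0M 2C)
2. 1 cannibal ← the left bank.  (the left bank: 4M 2C; the right bank: 0M 1C)
3. 2 cannibals → the right bank.  (the left bank: 4M 0C; the right bank: 0M 3C)
4. 1 cannibal ← the left bank.  (the left bank: 4M 1C; the right bank: 0M 2C)
5. 2 missionaries → the right bank.  (the left bank: 2M 1C; the right bank: 2M 2C)
6. 1 cannibal ← the left bank.  (the left bank: 2M 2C; the right bank: 2M 1C)
7. 1 missionary and 1 cannibal → the right bank.  (the left bank: 1M 1C; the right bank: 3M 2C)
8. 1 missionary ← the left bank.  (the left bank: 2M 1C; the right bank: 2M 2C)
9. 1 missionary and 1 cannibal → the right bank.  (the left bank: 1M 0C; the right bank: 3M 3C)
10. 1 cannibal ← the left bank.  (the left bank: 1M 1C; the right bank: 3M 2C)
11. 1 missionary and 1 cannibal → the right bank.  (the left bank: 0M 0C; the right bank: 4M 3C)

11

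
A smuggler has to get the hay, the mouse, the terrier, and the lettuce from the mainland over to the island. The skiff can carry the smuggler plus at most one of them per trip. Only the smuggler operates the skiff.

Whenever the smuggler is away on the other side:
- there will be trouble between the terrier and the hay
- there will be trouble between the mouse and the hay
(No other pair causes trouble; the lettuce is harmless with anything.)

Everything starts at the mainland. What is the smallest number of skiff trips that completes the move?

Counting alone: the smuggler can take at most 1 across per trip to the island, so moving all 4 needs at least 4 loaded trips out, with a return between consecutive ones — at least 7 crossings.
The safety rule pushes this higher. Following every safe sequence of crossings, the most of the 4 that can be at the island as the skiff arrives there on crossing 7 is 3 — never all 4.
So no plan with fewer than 9 crossings exists, and this one achieves 9:
1. Smuggler goes to the island with the hay.
2. Smuggler goes back to the mainland alone.
3. Smuggler goes to the island with the mouse.
4. Smuggler goes back to the mainland with the hay.
5. Smuggler goes to the island with the terrier.
6. Smuggler goes back to the mainland alone.
7. Smuggler goes to the island with the lettuce.
8. Smuggler goes back to the mainland alone.
9. Smuggler goes to the island with the hay.

9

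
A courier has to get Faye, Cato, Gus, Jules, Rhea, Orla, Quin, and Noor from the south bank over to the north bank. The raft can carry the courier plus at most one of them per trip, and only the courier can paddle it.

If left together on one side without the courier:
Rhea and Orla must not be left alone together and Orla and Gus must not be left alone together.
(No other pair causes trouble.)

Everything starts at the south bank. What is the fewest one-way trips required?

17

Counting alone: the courier can take at most 1 across per trip to the north bank, so moving all 8 needs at least 8 loaded trips out, with a return between consecutive ones — at least 15 crossings.
The safety rule pushes this higher. Following every safe sequence of crossings, the most of the 8 that can be at the north bank as the raft arrives there on crossing 15 is 7 — never all 8.
So no plan with fewer than 17 crossings exists, and this one achieves 17:
1. Courier goes to the north bank with Orla.
2. Courier goes back to the south bank alone.
3. Courier goes to the north bank with Faye.
4. Courier goes back to the south bank alone.
5. Courier goes to the north bank with Cato.
6. Courier goes back to the south bank alone.
7. Courier goes to the north bank with Gus.
8. Courier goes back to the south bank with Orla.
9. Courier goes to the north bank with Rhea.
10. Courier goes back to the south bank alone.
11. Courier goes to the north bank with Jules.
12. Courier goes back to the south bank alone.
13. Courier goes to the north bank with Quin.
14. Courier goes back to the south bank alone.
15. Courier goes to the north bank with Noor.
16. Courier goes back to the south bank alone.
17. Courier goes to the north bank with Orla.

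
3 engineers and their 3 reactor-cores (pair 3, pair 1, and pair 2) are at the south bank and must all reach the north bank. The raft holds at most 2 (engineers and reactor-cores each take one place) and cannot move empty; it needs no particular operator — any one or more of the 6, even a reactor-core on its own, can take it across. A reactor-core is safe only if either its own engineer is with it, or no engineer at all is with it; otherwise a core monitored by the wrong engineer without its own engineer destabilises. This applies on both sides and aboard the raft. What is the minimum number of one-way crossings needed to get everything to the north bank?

Counting alone: each trip to the north bank takes at most 2 across and each return brings at least 1 back, so after t trips out (and t−1 returns) at most 2t − (t−1) of the 6 are across; that first reaches 6 at t = 5, so at least 9 crossings are needed.
The safety rule pushes this higher. Following every safe sequence of crossings, the most of the 6 that can be at the north bank as the raft arrives there on crossing 9 is 5 — never all 6.
So no plan with fewer than 11 crossings exists, and this one achieves 11:
1. engineer 3 and reactor-core 3 cross → the north bank.
2. engineer 3 crosses ← the south bank.
3. reactor-core 1 and reactor-core 2 cross → the north bank.
4. reactor-core 3 crosses ← the south bank.
5. engineer 1 and engineer 2 cross → the north bank.
6. engineer 1 and reactor-core 1 cross ← the south bank.
7. engineer 1 and engineer 3 cross → the north bank.
8. reactor-core 2 crosses ← the south bank.
9. reactor-core 1 and reactor-core 3 cross → the north bank.
10. engineer 2 crosses ← the south bank.
11. engineer 2 and reactor-core 2 cross → the north bank.

11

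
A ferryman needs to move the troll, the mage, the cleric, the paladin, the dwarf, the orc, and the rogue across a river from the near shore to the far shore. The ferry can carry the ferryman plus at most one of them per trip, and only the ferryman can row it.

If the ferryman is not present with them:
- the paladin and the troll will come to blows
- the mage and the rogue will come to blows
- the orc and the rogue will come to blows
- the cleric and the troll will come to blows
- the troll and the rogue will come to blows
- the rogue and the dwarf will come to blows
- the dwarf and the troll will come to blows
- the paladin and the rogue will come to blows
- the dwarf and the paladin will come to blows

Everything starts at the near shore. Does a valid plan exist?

Whatever the first load, the items left behind include a forbidden pair without the ferryman. No opening move is safe, so no plan exists.

No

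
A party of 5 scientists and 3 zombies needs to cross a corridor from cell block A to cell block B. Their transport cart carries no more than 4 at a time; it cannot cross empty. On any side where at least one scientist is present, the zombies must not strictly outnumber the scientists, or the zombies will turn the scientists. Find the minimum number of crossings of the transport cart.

5

Counting alone: each trip to cell block B takes at most 4 across and each return brings at least 1 back, so after t trips out (and t−1 returns) at most 4t − (t−1) of the 8 are across; that first reaches 8 at t = 3, so at least 5 crossings are needed.
The plan below uses exactly 5 crossings, so it is optimal:
1. 2 zombies → cell block B.  (cell block A: 5S 1Z; cell block B: 0S 2Z)
2. 1 zombie ← cell block A.  (cell block A: 5S 2Z; cell block B: 0S 1Z)
3. 3 scientists and 1 zombie → cell block B.  (cell block A: 2S 1Z; cell block B: 3S 2Z)
4. 1 zombie ← cell block A.  (cell block A: 2S 2Z; cell block B: 3S 1Z)
5. 2 scientists and 2 zombies → cell block B.  (cell block A: 0S 0Z; cell block B: 5S 3Z)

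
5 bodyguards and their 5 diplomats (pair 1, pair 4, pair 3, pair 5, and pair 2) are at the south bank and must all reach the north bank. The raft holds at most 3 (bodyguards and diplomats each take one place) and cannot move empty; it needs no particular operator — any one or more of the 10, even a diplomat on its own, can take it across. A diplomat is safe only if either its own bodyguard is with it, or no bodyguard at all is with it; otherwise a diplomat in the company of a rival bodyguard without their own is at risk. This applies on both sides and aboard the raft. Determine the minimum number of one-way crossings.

Counting alone: each trip to the north bank takes at most 3 across and each return brings at least 1 back, so after t trips out (and t−1 returns) at most 3t − (t−1) of the 10 are across; that first reaches 10 at t = 5, so at least 9 crossings are needed.
The safety rule pushes this higher. Following every safe sequence of crossings, the most of the 10 that can be at the north bank as the raft arrives there on crossing 9 is 9 — never all 10.
So no plan with fewer than 11 crossings exists, and this one achieves 11:
1. bodyguard 1 and diplomat 1 cross → the north bank.
2. bodyguard 1 crosses ← the south bank.
3. diplomat 3, diplomat 4, and diplomat 5 cross → the north bank.
4. diplomat 1 crosses ← the south bank.
5. bodyguard 3, bodyguard 4, and bodyguard 5 cross → the north bank.
6. bodyguard 4 and diplomat 4 cross ← the south bank.
7. bodyguard 1, bodyguard 2, and bodyguard 4 cross → the north bank.
8. diplomat 3 crosses ← the south bank.
9. diplomat 1 and diplomat 4 cross → the north bank.
10. diplomat 1 crosses ← the south bank.
11. diplomat 1, diplomat 2, and diplomat 3 cross → the north bank.

11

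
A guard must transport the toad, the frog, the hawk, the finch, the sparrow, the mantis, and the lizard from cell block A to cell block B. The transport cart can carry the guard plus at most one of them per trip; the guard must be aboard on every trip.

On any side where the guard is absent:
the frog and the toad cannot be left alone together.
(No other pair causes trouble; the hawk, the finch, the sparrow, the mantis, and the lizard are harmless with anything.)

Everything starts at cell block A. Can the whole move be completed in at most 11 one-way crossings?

Counting alone: the guard can take at most 1 across per trip to cell block B, so moving all 7 needs at least 7 loaded trips out, with a return between consecutive ones — at least 13 crossings.
Since 11 < 13, 11 crossings cannot be enough. (The shortest complete plan in fact takes 13:)
1. Guard goes to cell block B with the toad.  [cell block A: the finch, the frog, the hawk, the lizard, the mantis, the sparrow | cell block B: the toad]
2. Guard goes back to cell block A alone.  [cell block A: the finch, the frog, the hawk, the lizard, the mantis, the sparrow | cell block B: the toad]
3. Guard goes to cell block B with the hawk.  [cell block A: the finch, the frog, the lizard, the mantis, the sparrow | cell block B: the hawk, the toad]
4. Guard goes back to cell block A alone.  [cell block A: the finch, the frog, the lizard, the mantis, the sparrow | cell block B: the hawk, the toad]
5. Guard goes to cell block B with the finch.  [cell block A: the frog, the lizard, the mantis, the sparrow | cell block B: the finch, the hawk, the toad]
6. Guard goes back to cell block A alone.  [cell block A: the frog, the lizard, the mantis, the sparrow | cell block B: the finch, the hawk, the toad]
7. Guard goes to cell block B with the sparrow.  [cell block A: the frog, the lizard, the mantis | cell block B: the finch, the hawk, the sparrow, the toad]
8. Guard goes back to cell block A alone.  [cell block A: the frog, the lizard, the mantis | cell block B: the finch, the hawk, the sparrow, the toad]
9. Guard goes to cell block B with the mantis.  [cell block A: the frog, the lizard | cell block B: the finch, the hawk, the mantis, the sparrow, the toad]
10. Guard goes back to cell block A alone.  [cell block A: the frog, the lizard | cell block B: the finch, the hawk, the mantis, the sparrow, the toad]
11. Guard goes to cell block B with the lizard.  [cell block A: the frog | cell block B: the finch, the hawk, the lizard, the mantis, the sparrow, the toad]
12. Guard goes back to cell block A alone.  [cell block A: the frog | cell block B: the finch, the hawk, the lizard, the mantis, the sparrow, the toad]
13. Guard goes to cell block B with the frog.  [cell block A: — | cell block B: the finch, the frog, the hawk, the lizard, the mantis, the sparrow, the toad]

No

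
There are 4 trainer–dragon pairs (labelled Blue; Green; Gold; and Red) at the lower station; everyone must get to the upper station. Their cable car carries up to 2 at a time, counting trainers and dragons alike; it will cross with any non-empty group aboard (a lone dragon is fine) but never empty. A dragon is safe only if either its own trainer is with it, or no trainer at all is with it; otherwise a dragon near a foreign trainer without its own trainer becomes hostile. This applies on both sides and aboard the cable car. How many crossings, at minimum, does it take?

impossible

Following every safe sequence of crossings from the start, the most of the 8 that can be at the upper station as the cable car arrives there on crossings 1, 3, 5 is 2, 3, 4 respectively; the best ever achieved is 4 of 8.
From crossing 7 on, no configuration arises that was not already reachable earlier: only 44 distinct safe configurations (who is on which side, and where the cable car is) can ever be reached, none of them has everyone across, and every continuation just revisits them. So no valid plan exists.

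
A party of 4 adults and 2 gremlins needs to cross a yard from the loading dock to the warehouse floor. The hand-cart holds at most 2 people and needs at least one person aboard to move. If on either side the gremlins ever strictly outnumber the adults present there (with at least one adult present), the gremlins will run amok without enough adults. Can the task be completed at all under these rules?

1. 2 gremlins → the warehouse floor.  (the loading dock: 4A 0G; the warehouse floor: 0A 2G)
2. 1 gremlin ← the loading dock.  (the loading dock: 4A 1G; the warehouse floor: 0A 1G)
3. 2 adults → the warehouse floor.  (the loading dock: 2A 1G; the warehouse floor: 2A 1G)
4. 1 gremlin ← the loading dock.  (the loading dock: 2A 2G; the warehouse floor: 2A 0G)
5. 2 gremlins → the warehouse floor.  (the loading dock: 2A 0G; the warehouse floor: 2A 2G)
6. 1 gremlin ← the loading dock.  (the loading dock: 2A 1G; the warehouse floor: 2A 1G)
7. 1 adult and 1 gremlin → the warehouse floor.  (the loading dock: 1A 0G; the warehouse floor: 3A 2G)
8. 1 gremlin ← the loading dock.  (the loading dock: 1A 1G; the warehouse floor: 3A 1G)
9. 1 adult and 1 gremlin → the warehouse floor.  (the loading dock: 0A 0G; the warehouse floor: 4A 2G)

Yes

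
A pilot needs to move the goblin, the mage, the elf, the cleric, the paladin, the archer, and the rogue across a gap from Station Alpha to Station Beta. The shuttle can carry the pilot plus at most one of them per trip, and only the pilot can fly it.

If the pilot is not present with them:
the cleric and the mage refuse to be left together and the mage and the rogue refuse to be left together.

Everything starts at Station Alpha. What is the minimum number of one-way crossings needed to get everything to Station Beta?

15

Counting alone: the pilot can take at most 1 across per trip to Station Beta, so moving all 7 needs at least 7 loaded trips out, with a return between consecutive ones — at least 13 crossings.
The safety rule pushes this higher. Following every safe sequence of crossings, the most of the 7 that can be at Station Beta as the shuttle arrives there on crossing 13 is 6 — never all 7.
So no plan with fewer than 15 crossings exists, and this one achieves 15:
1. Pilot goes to Station Beta with the mage.
2. Pilot goes back to Station Alpha alone.
3. Pilot goes to Station Beta with the goblin.
4. Pilot goes back to Station Alpha alone.
5. Pilot goes to Station Beta with the elf.
6. Pilot goes back to Station Alpha alone.
7. Pilot goes to Station Beta with the cleric.
8. Pilot goes back to Station Alpha with the mage.
9. Pilot goes to Station Beta with the rogue.
10. Pilot goes back to Station Alpha alone.
11. Pilot goes to Station Beta with the paladin.
12. Pilot goes back to Station Alpha alone.
13. Pilot goes to Station Beta with the archer.
14. Pilot goes back to Station Alpha alone.
15. Pilot goes to Station Beta with the mage.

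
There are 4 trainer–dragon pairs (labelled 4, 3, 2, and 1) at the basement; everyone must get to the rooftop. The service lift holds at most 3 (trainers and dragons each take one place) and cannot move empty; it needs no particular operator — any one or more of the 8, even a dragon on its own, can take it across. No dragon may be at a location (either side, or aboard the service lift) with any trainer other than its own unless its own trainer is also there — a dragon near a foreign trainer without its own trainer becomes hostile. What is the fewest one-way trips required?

Counting alone: each trip to the rooftop takes at most 3 across and each return brings at least 1 back, so after t trips out (and t−1 returns) at most 3t − (t−1) of the 8 are across; that first reaches 8 at t = 4, so at least 7 crossings are needed.
The safety rule pushes this higher. Following every safe sequence of crossings, the most of the 8 that can be at the rooftop as the service lift arrives there on crossing 7 is 7 — never all 8.
So no plan with fewer than 9 crossings exists, and this one achieves 9:
1. dragon 4 and trainer 4 cross → the rooftop.
2. trainer 4 crosses ← the basement.
3. dragon 3, trainer 3, and trainer 4 cross → the rooftop.
4. dragon 4 and trainer 4 cross ← the basement.
5. trainer 1, trainer 2, and trainer 4 cross → the rooftop.
6. dragon 3 crosses ← the basement.
7. dragon 3 and dragon 4 cross → the rooftop.
8. dragon 4 crosses ← the basement.
9. dragon 1, dragon 2, and dragon 4 cross → the rooftop.

9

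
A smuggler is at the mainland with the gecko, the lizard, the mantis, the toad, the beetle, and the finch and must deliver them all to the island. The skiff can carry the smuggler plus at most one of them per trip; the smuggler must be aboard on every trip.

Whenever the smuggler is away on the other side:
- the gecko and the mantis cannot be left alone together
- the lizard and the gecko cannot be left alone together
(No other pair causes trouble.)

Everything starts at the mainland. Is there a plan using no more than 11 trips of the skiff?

No

Counting alone: the smuggler can take at most 1 across per trip to the island, so moving all 6 needs at least 6 loaded trips out, with a return between consecutive ones — at least 11 crossings.
The safety rule pushes this higher. Following every safe sequence of crossings, the most of the 6 that can be at the island as the skiff arrives there on crossing 11 is 5 — never all 6.
So the move cannot be finished within 11 crossings. (The shortest complete plan takes 13:)
1. Smuggler goes to the island with the gecko.
2. Smuggler goes back to the mainland alone.
3. Smuggler goes to the island with the lizard.
4. Smuggler goes back to the mainland with the gecko.
5. Smuggler goes to the island with the mantis.
6. Smuggler goes back to the mainland alone.
7. Smuggler goes to the island with the toad.
8. Smuggler goes back to the mainland alone.
9. Smuggler goes to the island with the beetle.
10. Smuggler goes back to the mainland alone.
11. Smuggler goes to the island with the finch.
12. Smuggler goes back to the mainland alone.
13. Smuggler goes to the island with the gecko.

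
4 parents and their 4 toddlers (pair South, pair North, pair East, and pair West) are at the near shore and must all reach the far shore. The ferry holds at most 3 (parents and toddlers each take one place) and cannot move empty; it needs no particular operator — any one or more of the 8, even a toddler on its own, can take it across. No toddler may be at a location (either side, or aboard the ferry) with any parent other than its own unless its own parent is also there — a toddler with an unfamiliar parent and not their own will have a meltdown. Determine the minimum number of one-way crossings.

9

Counting alone: each trip to the far shore takes at most 3 across and each return brings at least 1 back, so after t trips out (and t−1 returns) at most 3t − (t−1) of the 8 are across; that first reaches 8 at t = 4, so at least 7 crossings are needed.
The safety rule pushes this higher. Following every safe sequence of crossings, the most of the 8 that can be at the far shore as the ferry arrives there on crossing 7 is 7 — never all 8.
So no plan with fewer than 9 crossings exists, and this one achieves 9:
1. parent South and toddler South cross → the far shore.
2. parent South crosses ← the near shore.
3. parent North, parent South, and toddler North cross → the far shore.
4. parent South and toddler South cross ← the near shore.
5. parent East, parent South, and parent West cross → the far shore.
6. toddler North crosses ← the near shore.
7. toddler North and toddler South cross → the far shore.
8. toddler South crosses ← the near shore.
9. toddler East, toddler South, and toddler West cross → the far shore.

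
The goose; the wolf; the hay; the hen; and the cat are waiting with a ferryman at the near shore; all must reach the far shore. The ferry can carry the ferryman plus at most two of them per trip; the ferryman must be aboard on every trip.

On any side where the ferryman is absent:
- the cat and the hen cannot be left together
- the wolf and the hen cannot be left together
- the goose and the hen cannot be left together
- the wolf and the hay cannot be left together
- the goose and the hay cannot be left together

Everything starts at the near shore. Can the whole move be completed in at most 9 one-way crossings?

Yes — this plan uses 7 crossings (≤ 9):
1. Ferryman goes to the far shore with the hay and the hen.
2. Ferryman goes back to the near shore alone.
3. Ferryman goes to the far shore with the goose.
4. Ferryman goes back to the near shore with the hay and the hen.
5. Ferryman goes to the far shore with the cat and the wolf.
6. Ferryman goes back to the near shore alone.
7. Ferryman goes to the far shore with the hay and the hen.

Yes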